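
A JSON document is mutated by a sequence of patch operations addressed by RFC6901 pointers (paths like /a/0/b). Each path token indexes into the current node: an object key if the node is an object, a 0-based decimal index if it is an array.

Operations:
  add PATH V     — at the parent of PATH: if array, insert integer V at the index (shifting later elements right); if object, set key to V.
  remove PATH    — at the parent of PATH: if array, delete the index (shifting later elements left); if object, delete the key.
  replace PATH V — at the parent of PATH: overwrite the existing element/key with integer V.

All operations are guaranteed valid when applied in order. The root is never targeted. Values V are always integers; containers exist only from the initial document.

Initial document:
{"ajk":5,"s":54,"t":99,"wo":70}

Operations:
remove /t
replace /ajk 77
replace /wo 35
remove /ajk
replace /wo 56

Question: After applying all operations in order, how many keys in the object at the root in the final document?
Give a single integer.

After op 1 (remove /t): {"ajk":5,"s":54,"wo":70}
After op 2 (replace /ajk 77): {"ajk":77,"s":54,"wo":70}
After op 3 (replace /wo 35): {"ajk":77,"s":54,"wo":35}
After op 4 (remove /ajk): {"s":54,"wo":35}
After op 5 (replace /wo 56): {"s":54,"wo":56}
Size at the root: 2

Answer: 2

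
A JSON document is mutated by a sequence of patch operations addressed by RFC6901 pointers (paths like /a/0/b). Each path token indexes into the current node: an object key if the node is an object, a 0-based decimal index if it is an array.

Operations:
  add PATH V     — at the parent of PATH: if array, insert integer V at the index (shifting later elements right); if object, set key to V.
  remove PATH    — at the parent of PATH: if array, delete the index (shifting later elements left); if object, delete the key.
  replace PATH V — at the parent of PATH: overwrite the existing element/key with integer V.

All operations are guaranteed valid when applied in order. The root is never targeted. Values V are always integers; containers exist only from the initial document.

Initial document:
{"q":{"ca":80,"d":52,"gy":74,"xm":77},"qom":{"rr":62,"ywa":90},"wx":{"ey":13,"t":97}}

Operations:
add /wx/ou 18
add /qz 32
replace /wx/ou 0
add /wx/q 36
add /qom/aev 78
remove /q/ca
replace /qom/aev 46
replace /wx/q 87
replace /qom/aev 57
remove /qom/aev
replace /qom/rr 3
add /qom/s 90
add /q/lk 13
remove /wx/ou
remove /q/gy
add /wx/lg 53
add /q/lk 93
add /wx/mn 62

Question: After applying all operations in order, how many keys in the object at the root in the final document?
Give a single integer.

After op 1 (add /wx/ou 18): {"q":{"ca":80,"d":52,"gy":74,"xm":77},"qom":{"rr":62,"ywa":90},"wx":{"ey":13,"ou":18,"t":97}}
After op 2 (add /qz 32): {"q":{"ca":80,"d":52,"gy":74,"xm":77},"qom":{"rr":62,"ywa":90},"qz":32,"wx":{"ey":13,"ou":18,"t":97}}
After op 3 (replace /wx/ou 0): {"q":{"ca":80,"d":52,"gy":74,"xm":77},"qom":{"rr":62,"ywa":90},"qz":32,"wx":{"ey":13,"ou":0,"t":97}}
After op 4 (add /wx/q 36): {"q":{"ca":80,"d":52,"gy":74,"xm":77},"qom":{"rr":62,"ywa":90},"qz":32,"wx":{"ey":13,"ou":0,"q":36,"t":97}}
After op 5 (add /qom/aev 78): {"q":{"ca":80,"d":52,"gy":74,"xm":77},"qom":{"aev":78,"rr":62,"ywa":90},"qz":32,"wx":{"ey":13,"ou":0,"q":36,"t":97}}
After op 6 (remove /q/ca): {"q":{"d":52,"gy":74,"xm":77},"qom":{"aev":78,"rr":62,"ywa":90},"qz":32,"wx":{"ey":13,"ou":0,"q":36,"t":97}}
After op 7 (replace /qom/aev 46): {"q":{"d":52,"gy":74,"xm":77},"qom":{"aev":46,"rr":62,"ywa":90},"qz":32,"wx":{"ey":13,"ou":0,"q":36,"t":97}}
After op 8 (replace /wx/q 87): {"q":{"d":52,"gy":74,"xm":77},"qom":{"aev":46,"rr":62,"ywa":90},"qz":32,"wx":{"ey":13,"ou":0,"q":87,"t":97}}
After op 9 (replace /qom/aev 57): {"q":{"d":52,"gy":74,"xm":77},"qom":{"aev":57,"rr":62,"ywa":90},"qz":32,"wx":{"ey":13,"ou":0,"q":87,"t":97}}
After op 10 (remove /qom/aev): {"q":{"d":52,"gy":74,"xm":77},"qom":{"rr":62,"ywa":90},"qz":32,"wx":{"ey":13,"ou":0,"q":87,"t":97}}
After op 11 (replace /qom/rr 3): {"q":{"d":52,"gy":74,"xm":77},"qom":{"rr":3,"ywa":90},"qz":32,"wx":{"ey":13,"ou":0,"q":87,"t":97}}
After op 12 (add /qom/s 90): {"q":{"d":52,"gy":74,"xm":77},"qom":{"rr":3,"s":90,"ywa":90},"qz":32,"wx":{"ey":13,"ou":0,"q":87,"t":97}}
After op 13 (add /q/lk 13): {"q":{"d":52,"gy":74,"lk":13,"xm":77},"qom":{"rr":3,"s":90,"ywa":90},"qz":32,"wx":{"ey":13,"ou":0,"q":87,"t":97}}
After op 14 (remove /wx/ou): {"q":{"d":52,"gy":74,"lk":13,"xm":77},"qom":{"rr":3,"s":90,"ywa":90},"qz":32,"wx":{"ey":13,"q":87,"t":97}}
After op 15 (remove /q/gy): {"q":{"d":52,"lk":13,"xm":77},"qom":{"rr":3,"s":90,"ywa":90},"qz":32,"wx":{"ey":13,"q":87,"t":97}}
After op 16 (add /wx/lg 53): {"q":{"d":52,"lk":13,"xm":77},"qom":{"rr":3,"s":90,"ywa":90},"qz":32,"wx":{"ey":13,"lg":53,"q":87,"t":97}}
After op 17 (add /q/lk 93): {"q":{"d":52,"lk":93,"xm":77},"qom":{"rr":3,"s":90,"ywa":90},"qz":32,"wx":{"ey":13,"lg":53,"q":87,"t":97}}
After op 18 (add /wx/mn 62): {"q":{"d":52,"lk":93,"xm":77},"qom":{"rr":3,"s":90,"ywa":90},"qz":32,"wx":{"ey":13,"lg":53,"mn":62,"q":87,"t":97}}
Size at the root: 4

Answer: 4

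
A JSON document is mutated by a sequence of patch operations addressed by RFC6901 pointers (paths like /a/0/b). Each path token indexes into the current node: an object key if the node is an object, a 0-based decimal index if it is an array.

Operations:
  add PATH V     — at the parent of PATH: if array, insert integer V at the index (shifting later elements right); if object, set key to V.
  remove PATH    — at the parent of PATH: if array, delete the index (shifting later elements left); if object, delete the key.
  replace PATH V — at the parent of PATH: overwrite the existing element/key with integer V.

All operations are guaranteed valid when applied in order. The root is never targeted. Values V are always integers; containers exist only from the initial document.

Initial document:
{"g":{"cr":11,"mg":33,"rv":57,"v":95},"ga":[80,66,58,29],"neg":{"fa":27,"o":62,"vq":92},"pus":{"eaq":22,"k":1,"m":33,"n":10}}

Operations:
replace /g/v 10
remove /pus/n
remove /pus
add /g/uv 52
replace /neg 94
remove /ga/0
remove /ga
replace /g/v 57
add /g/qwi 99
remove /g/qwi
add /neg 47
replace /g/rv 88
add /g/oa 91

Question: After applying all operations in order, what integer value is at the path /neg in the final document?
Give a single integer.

Answer: 47

Derivation:
After op 1 (replace /g/v 10): {"g":{"cr":11,"mg":33,"rv":57,"v":10},"ga":[80,66,58,29],"neg":{"fa":27,"o":62,"vq":92},"pus":{"eaq":22,"k":1,"m":33,"n":10}}
After op 2 (remove /pus/n): {"g":{"cr":11,"mg":33,"rv":57,"v":10},"ga":[80,66,58,29],"neg":{"fa":27,"o":62,"vq":92},"pus":{"eaq":22,"k":1,"m":33}}
After op 3 (remove /pus): {"g":{"cr":11,"mg":33,"rv":57,"v":10},"ga":[80,66,58,29],"neg":{"fa":27,"o":62,"vq":92}}
After op 4 (add /g/uv 52): {"g":{"cr":11,"mg":33,"rv":57,"uv":52,"v":10},"ga":[80,66,58,29],"neg":{"fa":27,"o":62,"vq":92}}
After op 5 (replace /neg 94): {"g":{"cr":11,"mg":33,"rv":57,"uv":52,"v":10},"ga":[80,66,58,29],"neg":94}
After op 6 (remove /ga/0): {"g":{"cr":11,"mg":33,"rv":57,"uv":52,"v":10},"ga":[66,58,29],"neg":94}
After op 7 (remove /ga): {"g":{"cr":11,"mg":33,"rv":57,"uv":52,"v":10},"neg":94}
After op 8 (replace /g/v 57): {"g":{"cr":11,"mg":33,"rv":57,"uv":52,"v":57},"neg":94}
After op 9 (add /g/qwi 99): {"g":{"cr":11,"mg":33,"qwi":99,"rv":57,"uv":52,"v":57},"neg":94}
After op 10 (remove /g/qwi): {"g":{"cr":11,"mg":33,"rv":57,"uv":52,"v":57},"neg":94}
After op 11 (add /neg 47): {"g":{"cr":11,"mg":33,"rv":57,"uv":52,"v":57},"neg":47}
After op 12 (replace /g/rv 88): {"g":{"cr":11,"mg":33,"rv":88,"uv":52,"v":57},"neg":47}
After op 13 (add /g/oa 91): {"g":{"cr":11,"mg":33,"oa":91,"rv":88,"uv":52,"v":57},"neg":47}
Value at /neg: 47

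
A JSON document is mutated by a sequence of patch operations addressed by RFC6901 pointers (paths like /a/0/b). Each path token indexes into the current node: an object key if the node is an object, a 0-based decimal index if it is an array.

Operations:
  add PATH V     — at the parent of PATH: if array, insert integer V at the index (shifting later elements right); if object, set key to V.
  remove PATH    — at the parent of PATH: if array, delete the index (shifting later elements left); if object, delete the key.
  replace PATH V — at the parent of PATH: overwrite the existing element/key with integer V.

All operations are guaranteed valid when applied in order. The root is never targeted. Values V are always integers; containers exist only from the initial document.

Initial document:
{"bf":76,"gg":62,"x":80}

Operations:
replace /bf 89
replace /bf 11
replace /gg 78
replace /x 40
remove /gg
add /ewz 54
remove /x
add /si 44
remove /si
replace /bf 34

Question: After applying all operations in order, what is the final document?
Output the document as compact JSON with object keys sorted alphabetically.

After op 1 (replace /bf 89): {"bf":89,"gg":62,"x":80}
After op 2 (replace /bf 11): {"bf":11,"gg":62,"x":80}
After op 3 (replace /gg 78): {"bf":11,"gg":78,"x":80}
After op 4 (replace /x 40): {"bf":11,"gg":78,"x":40}
After op 5 (remove /gg): {"bf":11,"x":40}
After op 6 (add /ewz 54): {"bf":11,"ewz":54,"x":40}
After op 7 (remove /x): {"bf":11,"ewz":54}
After op 8 (add /si 44): {"bf":11,"ewz":54,"si":44}
After op 9 (remove /si): {"bf":11,"ewz":54}
After op 10 (replace /bf 34): {"bf":34,"ewz":54}

Answer: {"bf":34,"ewz":54}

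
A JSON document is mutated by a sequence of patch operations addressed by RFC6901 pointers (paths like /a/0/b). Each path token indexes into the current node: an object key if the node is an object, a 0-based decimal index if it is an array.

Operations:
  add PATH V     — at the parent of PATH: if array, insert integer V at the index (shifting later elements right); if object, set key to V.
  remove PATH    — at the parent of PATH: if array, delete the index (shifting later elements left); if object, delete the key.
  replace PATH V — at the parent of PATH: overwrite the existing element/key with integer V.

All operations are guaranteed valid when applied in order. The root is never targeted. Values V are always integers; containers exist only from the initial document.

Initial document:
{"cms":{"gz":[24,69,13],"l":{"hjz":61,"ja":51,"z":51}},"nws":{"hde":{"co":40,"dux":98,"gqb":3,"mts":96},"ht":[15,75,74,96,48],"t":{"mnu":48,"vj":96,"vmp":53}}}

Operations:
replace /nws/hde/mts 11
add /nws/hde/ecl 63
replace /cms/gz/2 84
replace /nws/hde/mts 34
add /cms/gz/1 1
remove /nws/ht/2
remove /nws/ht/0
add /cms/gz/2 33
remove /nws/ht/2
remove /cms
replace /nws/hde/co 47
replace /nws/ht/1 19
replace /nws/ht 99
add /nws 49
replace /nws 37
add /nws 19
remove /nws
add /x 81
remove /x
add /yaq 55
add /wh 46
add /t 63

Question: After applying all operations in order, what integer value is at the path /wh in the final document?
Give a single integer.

Answer: 46

Derivation:
After op 1 (replace /nws/hde/mts 11): {"cms":{"gz":[24,69,13],"l":{"hjz":61,"ja":51,"z":51}},"nws":{"hde":{"co":40,"dux":98,"gqb":3,"mts":11},"ht":[15,75,74,96,48],"t":{"mnu":48,"vj":96,"vmp":53}}}
After op 2 (add /nws/hde/ecl 63): {"cms":{"gz":[24,69,13],"l":{"hjz":61,"ja":51,"z":51}},"nws":{"hde":{"co":40,"dux":98,"ecl":63,"gqb":3,"mts":11},"ht":[15,75,74,96,48],"t":{"mnu":48,"vj":96,"vmp":53}}}
After op 3 (replace /cms/gz/2 84): {"cms":{"gz":[24,69,84],"l":{"hjz":61,"ja":51,"z":51}},"nws":{"hde":{"co":40,"dux":98,"ecl":63,"gqb":3,"mts":11},"ht":[15,75,74,96,48],"t":{"mnu":48,"vj":96,"vmp":53}}}
After op 4 (replace /nws/hde/mts 34): {"cms":{"gz":[24,69,84],"l":{"hjz":61,"ja":51,"z":51}},"nws":{"hde":{"co":40,"dux":98,"ecl":63,"gqb":3,"mts":34},"ht":[15,75,74,96,48],"t":{"mnu":48,"vj":96,"vmp":53}}}
After op 5 (add /cms/gz/1 1): {"cms":{"gz":[24,1,69,84],"l":{"hjz":61,"ja":51,"z":51}},"nws":{"hde":{"co":40,"dux":98,"ecl":63,"gqb":3,"mts":34},"ht":[15,75,74,96,48],"t":{"mnu":48,"vj":96,"vmp":53}}}
After op 6 (remove /nws/ht/2): {"cms":{"gz":[24,1,69,84],"l":{"hjz":61,"ja":51,"z":51}},"nws":{"hde":{"co":40,"dux":98,"ecl":63,"gqb":3,"mts":34},"ht":[15,75,96,48],"t":{"mnu":48,"vj":96,"vmp":53}}}
After op 7 (remove /nws/ht/0): {"cms":{"gz":[24,1,69,84],"l":{"hjz":61,"ja":51,"z":51}},"nws":{"hde":{"co":40,"dux":98,"ecl":63,"gqb":3,"mts":34},"ht":[75,96,48],"t":{"mnu":48,"vj":96,"vmp":53}}}
After op 8 (add /cms/gz/2 33): {"cms":{"gz":[24,1,33,69,84],"l":{"hjz":61,"ja":51,"z":51}},"nws":{"hde":{"co":40,"dux":98,"ecl":63,"gqb":3,"mts":34},"ht":[75,96,48],"t":{"mnu":48,"vj":96,"vmp":53}}}
After op 9 (remove /nws/ht/2): {"cms":{"gz":[24,1,33,69,84],"l":{"hjz":61,"ja":51,"z":51}},"nws":{"hde":{"co":40,"dux":98,"ecl":63,"gqb":3,"mts":34},"ht":[75,96],"t":{"mnu":48,"vj":96,"vmp":53}}}
After op 10 (remove /cms): {"nws":{"hde":{"co":40,"dux":98,"ecl":63,"gqb":3,"mts":34},"ht":[75,96],"t":{"mnu":48,"vj":96,"vmp":53}}}
After op 11 (replace /nws/hde/co 47): {"nws":{"hde":{"co":47,"dux":98,"ecl":63,"gqb":3,"mts":34},"ht":[75,96],"t":{"mnu":48,"vj":96,"vmp":53}}}
After op 12 (replace /nws/ht/1 19): {"nws":{"hde":{"co":47,"dux":98,"ecl":63,"gqb":3,"mts":34},"ht":[75,19],"t":{"mnu":48,"vj":96,"vmp":53}}}
After op 13 (replace /nws/ht 99): {"nws":{"hde":{"co":47,"dux":98,"ecl":63,"gqb":3,"mts":34},"ht":99,"t":{"mnu":48,"vj":96,"vmp":53}}}
After op 14 (add /nws 49): {"nws":49}
After op 15 (replace /nws 37): {"nws":37}
After op 16 (add /nws 19): {"nws":19}
After op 17 (remove /nws): {}
After op 18 (add /x 81): {"x":81}
After op 19 (remove /x): {}
After op 20 (add /yaq 55): {"yaq":55}
After op 21 (add /wh 46): {"wh":46,"yaq":55}
After op 22 (add /t 63): {"t":63,"wh":46,"yaq":55}
Value at /wh: 46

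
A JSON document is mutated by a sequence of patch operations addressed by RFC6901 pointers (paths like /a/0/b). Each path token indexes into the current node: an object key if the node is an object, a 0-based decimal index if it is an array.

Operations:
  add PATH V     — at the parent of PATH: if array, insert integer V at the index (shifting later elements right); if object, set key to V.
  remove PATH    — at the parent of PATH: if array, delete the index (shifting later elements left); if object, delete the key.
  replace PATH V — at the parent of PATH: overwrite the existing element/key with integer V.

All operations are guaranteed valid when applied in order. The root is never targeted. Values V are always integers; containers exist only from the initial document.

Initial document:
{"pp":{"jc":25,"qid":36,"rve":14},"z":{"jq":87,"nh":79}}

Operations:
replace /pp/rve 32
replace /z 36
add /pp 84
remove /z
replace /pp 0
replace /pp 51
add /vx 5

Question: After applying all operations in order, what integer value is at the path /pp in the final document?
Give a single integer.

Answer: 51

Derivation:
After op 1 (replace /pp/rve 32): {"pp":{"jc":25,"qid":36,"rve":32},"z":{"jq":87,"nh":79}}
After op 2 (replace /z 36): {"pp":{"jc":25,"qid":36,"rve":32},"z":36}
After op 3 (add /pp 84): {"pp":84,"z":36}
After op 4 (remove /z): {"pp":84}
After op 5 (replace /pp 0): {"pp":0}
After op 6 (replace /pp 51): {"pp":51}
After op 7 (add /vx 5): {"pp":51,"vx":5}
Value at /pp: 51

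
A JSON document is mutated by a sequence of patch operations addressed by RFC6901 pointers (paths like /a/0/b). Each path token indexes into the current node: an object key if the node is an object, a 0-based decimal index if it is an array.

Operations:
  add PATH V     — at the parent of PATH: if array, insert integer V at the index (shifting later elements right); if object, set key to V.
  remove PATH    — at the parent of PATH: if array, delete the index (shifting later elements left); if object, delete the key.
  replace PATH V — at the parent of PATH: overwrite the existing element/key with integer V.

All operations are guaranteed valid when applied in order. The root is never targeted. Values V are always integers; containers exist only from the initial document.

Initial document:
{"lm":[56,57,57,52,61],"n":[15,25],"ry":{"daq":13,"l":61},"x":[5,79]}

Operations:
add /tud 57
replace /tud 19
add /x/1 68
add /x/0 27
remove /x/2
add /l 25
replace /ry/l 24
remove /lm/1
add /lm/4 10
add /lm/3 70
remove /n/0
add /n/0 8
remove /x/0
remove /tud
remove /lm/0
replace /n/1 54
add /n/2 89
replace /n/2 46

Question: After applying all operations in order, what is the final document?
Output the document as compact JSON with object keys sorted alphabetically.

Answer: {"l":25,"lm":[57,52,70,61,10],"n":[8,54,46],"ry":{"daq":13,"l":24},"x":[5,79]}

Derivation:
After op 1 (add /tud 57): {"lm":[56,57,57,52,61],"n":[15,25],"ry":{"daq":13,"l":61},"tud":57,"x":[5,79]}
After op 2 (replace /tud 19): {"lm":[56,57,57,52,61],"n":[15,25],"ry":{"daq":13,"l":61},"tud":19,"x":[5,79]}
After op 3 (add /x/1 68): {"lm":[56,57,57,52,61],"n":[15,25],"ry":{"daq":13,"l":61},"tud":19,"x":[5,68,79]}
After op 4 (add /x/0 27): {"lm":[56,57,57,52,61],"n":[15,25],"ry":{"daq":13,"l":61},"tud":19,"x":[27,5,68,79]}
After op 5 (remove /x/2): {"lm":[56,57,57,52,61],"n":[15,25],"ry":{"daq":13,"l":61},"tud":19,"x":[27,5,79]}
After op 6 (add /l 25): {"l":25,"lm":[56,57,57,52,61],"n":[15,25],"ry":{"daq":13,"l":61},"tud":19,"x":[27,5,79]}
After op 7 (replace /ry/l 24): {"l":25,"lm":[56,57,57,52,61],"n":[15,25],"ry":{"daq":13,"l":24},"tud":19,"x":[27,5,79]}
After op 8 (remove /lm/1): {"l":25,"lm":[56,57,52,61],"n":[15,25],"ry":{"daq":13,"l":24},"tud":19,"x":[27,5,79]}
After op 9 (add /lm/4 10): {"l":25,"lm":[56,57,52,61,10],"n":[15,25],"ry":{"daq":13,"l":24},"tud":19,"x":[27,5,79]}
After op 10 (add /lm/3 70): {"l":25,"lm":[56,57,52,70,61,10],"n":[15,25],"ry":{"daq":13,"l":24},"tud":19,"x":[27,5,79]}
After op 11 (remove /n/0): {"l":25,"lm":[56,57,52,70,61,10],"n":[25],"ry":{"daq":13,"l":24},"tud":19,"x":[27,5,79]}
After op 12 (add /n/0 8): {"l":25,"lm":[56,57,52,70,61,10],"n":[8,25],"ry":{"daq":13,"l":24},"tud":19,"x":[27,5,79]}
After op 13 (remove /x/0): {"l":25,"lm":[56,57,52,70,61,10],"n":[8,25],"ry":{"daq":13,"l":24},"tud":19,"x":[5,79]}
After op 14 (remove /tud): {"l":25,"lm":[56,57,52,70,61,10],"n":[8,25],"ry":{"daq":13,"l":24},"x":[5,79]}
After op 15 (remove /lm/0): {"l":25,"lm":[57,52,70,61,10],"n":[8,25],"ry":{"daq":13,"l":24},"x":[5,79]}
After op 16 (replace /n/1 54): {"l":25,"lm":[57,52,70,61,10],"n":[8,54],"ry":{"daq":13,"l":24},"x":[5,79]}
After op 17 (add /n/2 89): {"l":25,"lm":[57,52,70,61,10],"n":[8,54,89],"ry":{"daq":13,"l":24},"x":[5,79]}
After op 18 (replace /n/2 46): {"l":25,"lm":[57,52,70,61,10],"n":[8,54,46],"ry":{"daq":13,"l":24},"x":[5,79]}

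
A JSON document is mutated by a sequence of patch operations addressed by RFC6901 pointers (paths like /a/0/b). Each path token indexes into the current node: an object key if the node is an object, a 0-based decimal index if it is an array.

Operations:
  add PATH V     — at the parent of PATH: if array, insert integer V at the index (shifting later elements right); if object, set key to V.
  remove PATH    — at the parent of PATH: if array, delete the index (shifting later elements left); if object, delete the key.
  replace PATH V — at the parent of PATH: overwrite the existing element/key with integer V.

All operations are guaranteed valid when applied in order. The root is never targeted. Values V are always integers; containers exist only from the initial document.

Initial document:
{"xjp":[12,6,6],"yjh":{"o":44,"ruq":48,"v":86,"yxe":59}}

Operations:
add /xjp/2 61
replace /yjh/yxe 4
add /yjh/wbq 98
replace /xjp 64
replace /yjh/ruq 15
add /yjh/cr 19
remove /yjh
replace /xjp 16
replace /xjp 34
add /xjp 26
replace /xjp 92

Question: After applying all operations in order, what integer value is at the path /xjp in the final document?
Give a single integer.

After op 1 (add /xjp/2 61): {"xjp":[12,6,61,6],"yjh":{"o":44,"ruq":48,"v":86,"yxe":59}}
After op 2 (replace /yjh/yxe 4): {"xjp":[12,6,61,6],"yjh":{"o":44,"ruq":48,"v":86,"yxe":4}}
After op 3 (add /yjh/wbq 98): {"xjp":[12,6,61,6],"yjh":{"o":44,"ruq":48,"v":86,"wbq":98,"yxe":4}}
After op 4 (replace /xjp 64): {"xjp":64,"yjh":{"o":44,"ruq":48,"v":86,"wbq":98,"yxe":4}}
After op 5 (replace /yjh/ruq 15): {"xjp":64,"yjh":{"o":44,"ruq":15,"v":86,"wbq":98,"yxe":4}}
After op 6 (add /yjh/cr 19): {"xjp":64,"yjh":{"cr":19,"o":44,"ruq":15,"v":86,"wbq":98,"yxe":4}}
After op 7 (remove /yjh): {"xjp":64}
After op 8 (replace /xjp 16): {"xjp":16}
After op 9 (replace /xjp 34): {"xjp":34}
After op 10 (add /xjp 26): {"xjp":26}
After op 11 (replace /xjp 92): {"xjp":92}
Value at /xjp: 92

Answer: 92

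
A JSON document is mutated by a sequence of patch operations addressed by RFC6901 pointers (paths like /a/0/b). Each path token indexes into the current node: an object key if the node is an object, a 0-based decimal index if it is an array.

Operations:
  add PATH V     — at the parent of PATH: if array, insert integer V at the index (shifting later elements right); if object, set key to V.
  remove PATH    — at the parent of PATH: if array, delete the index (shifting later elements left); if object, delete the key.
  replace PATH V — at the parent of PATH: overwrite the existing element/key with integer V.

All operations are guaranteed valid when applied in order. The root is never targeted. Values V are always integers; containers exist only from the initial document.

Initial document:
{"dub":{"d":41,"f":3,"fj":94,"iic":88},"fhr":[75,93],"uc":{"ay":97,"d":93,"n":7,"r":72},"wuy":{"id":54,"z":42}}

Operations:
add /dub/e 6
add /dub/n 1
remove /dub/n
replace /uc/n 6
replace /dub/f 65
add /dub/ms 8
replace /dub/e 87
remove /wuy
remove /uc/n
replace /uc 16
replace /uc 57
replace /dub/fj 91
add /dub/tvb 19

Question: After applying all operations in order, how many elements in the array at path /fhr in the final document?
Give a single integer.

Answer: 2

Derivation:
After op 1 (add /dub/e 6): {"dub":{"d":41,"e":6,"f":3,"fj":94,"iic":88},"fhr":[75,93],"uc":{"ay":97,"d":93,"n":7,"r":72},"wuy":{"id":54,"z":42}}
After op 2 (add /dub/n 1): {"dub":{"d":41,"e":6,"f":3,"fj":94,"iic":88,"n":1},"fhr":[75,93],"uc":{"ay":97,"d":93,"n":7,"r":72},"wuy":{"id":54,"z":42}}
After op 3 (remove /dub/n): {"dub":{"d":41,"e":6,"f":3,"fj":94,"iic":88},"fhr":[75,93],"uc":{"ay":97,"d":93,"n":7,"r":72},"wuy":{"id":54,"z":42}}
After op 4 (replace /uc/n 6): {"dub":{"d":41,"e":6,"f":3,"fj":94,"iic":88},"fhr":[75,93],"uc":{"ay":97,"d":93,"n":6,"r":72},"wuy":{"id":54,"z":42}}
After op 5 (replace /dub/f 65): {"dub":{"d":41,"e":6,"f":65,"fj":94,"iic":88},"fhr":[75,93],"uc":{"ay":97,"d":93,"n":6,"r":72},"wuy":{"id":54,"z":42}}
After op 6 (add /dub/ms 8): {"dub":{"d":41,"e":6,"f":65,"fj":94,"iic":88,"ms":8},"fhr":[75,93],"uc":{"ay":97,"d":93,"n":6,"r":72},"wuy":{"id":54,"z":42}}
After op 7 (replace /dub/e 87): {"dub":{"d":41,"e":87,"f":65,"fj":94,"iic":88,"ms":8},"fhr":[75,93],"uc":{"ay":97,"d":93,"n":6,"r":72},"wuy":{"id":54,"z":42}}
After op 8 (remove /wuy): {"dub":{"d":41,"e":87,"f":65,"fj":94,"iic":88,"ms":8},"fhr":[75,93],"uc":{"ay":97,"d":93,"n":6,"r":72}}
After op 9 (remove /uc/n): {"dub":{"d":41,"e":87,"f":65,"fj":94,"iic":88,"ms":8},"fhr":[75,93],"uc":{"ay":97,"d":93,"r":72}}
After op 10 (replace /uc 16): {"dub":{"d":41,"e":87,"f":65,"fj":94,"iic":88,"ms":8},"fhr":[75,93],"uc":16}
After op 11 (replace /uc 57): {"dub":{"d":41,"e":87,"f":65,"fj":94,"iic":88,"ms":8},"fhr":[75,93],"uc":57}
After op 12 (replace /dub/fj 91): {"dub":{"d":41,"e":87,"f":65,"fj":91,"iic":88,"ms":8},"fhr":[75,93],"uc":57}
After op 13 (add /dub/tvb 19): {"dub":{"d":41,"e":87,"f":65,"fj":91,"iic":88,"ms":8,"tvb":19},"fhr":[75,93],"uc":57}
Size at path /fhr: 2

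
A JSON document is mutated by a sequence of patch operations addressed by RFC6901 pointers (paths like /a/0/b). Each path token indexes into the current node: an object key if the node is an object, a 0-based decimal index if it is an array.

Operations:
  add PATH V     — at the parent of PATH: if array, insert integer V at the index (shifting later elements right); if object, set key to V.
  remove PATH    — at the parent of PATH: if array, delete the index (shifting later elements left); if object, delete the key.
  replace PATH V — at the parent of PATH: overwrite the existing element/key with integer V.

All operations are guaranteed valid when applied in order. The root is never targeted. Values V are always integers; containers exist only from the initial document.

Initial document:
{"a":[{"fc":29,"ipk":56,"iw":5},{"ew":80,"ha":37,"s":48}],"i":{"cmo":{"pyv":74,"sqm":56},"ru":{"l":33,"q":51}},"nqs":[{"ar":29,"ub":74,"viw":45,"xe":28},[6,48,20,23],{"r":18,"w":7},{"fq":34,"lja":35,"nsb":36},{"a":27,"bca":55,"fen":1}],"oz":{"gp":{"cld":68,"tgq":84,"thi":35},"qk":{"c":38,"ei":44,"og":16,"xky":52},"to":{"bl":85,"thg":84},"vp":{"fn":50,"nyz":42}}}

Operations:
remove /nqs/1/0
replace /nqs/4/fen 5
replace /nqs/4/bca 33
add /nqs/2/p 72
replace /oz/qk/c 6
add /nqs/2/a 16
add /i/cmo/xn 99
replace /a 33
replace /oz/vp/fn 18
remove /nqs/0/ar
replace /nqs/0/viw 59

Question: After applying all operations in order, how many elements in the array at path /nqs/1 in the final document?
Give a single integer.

After op 1 (remove /nqs/1/0): {"a":[{"fc":29,"ipk":56,"iw":5},{"ew":80,"ha":37,"s":48}],"i":{"cmo":{"pyv":74,"sqm":56},"ru":{"l":33,"q":51}},"nqs":[{"ar":29,"ub":74,"viw":45,"xe":28},[48,20,23],{"r":18,"w":7},{"fq":34,"lja":35,"nsb":36},{"a":27,"bca":55,"fen":1}],"oz":{"gp":{"cld":68,"tgq":84,"thi":35},"qk":{"c":38,"ei":44,"og":16,"xky":52},"to":{"bl":85,"thg":84},"vp":{"fn":50,"nyz":42}}}
After op 2 (replace /nqs/4/fen 5): {"a":[{"fc":29,"ipk":56,"iw":5},{"ew":80,"ha":37,"s":48}],"i":{"cmo":{"pyv":74,"sqm":56},"ru":{"l":33,"q":51}},"nqs":[{"ar":29,"ub":74,"viw":45,"xe":28},[48,20,23],{"r":18,"w":7},{"fq":34,"lja":35,"nsb":36},{"a":27,"bca":55,"fen":5}],"oz":{"gp":{"cld":68,"tgq":84,"thi":35},"qk":{"c":38,"ei":44,"og":16,"xky":52},"to":{"bl":85,"thg":84},"vp":{"fn":50,"nyz":42}}}
After op 3 (replace /nqs/4/bca 33): {"a":[{"fc":29,"ipk":56,"iw":5},{"ew":80,"ha":37,"s":48}],"i":{"cmo":{"pyv":74,"sqm":56},"ru":{"l":33,"q":51}},"nqs":[{"ar":29,"ub":74,"viw":45,"xe":28},[48,20,23],{"r":18,"w":7},{"fq":34,"lja":35,"nsb":36},{"a":27,"bca":33,"fen":5}],"oz":{"gp":{"cld":68,"tgq":84,"thi":35},"qk":{"c":38,"ei":44,"og":16,"xky":52},"to":{"bl":85,"thg":84},"vp":{"fn":50,"nyz":42}}}
After op 4 (add /nqs/2/p 72): {"a":[{"fc":29,"ipk":56,"iw":5},{"ew":80,"ha":37,"s":48}],"i":{"cmo":{"pyv":74,"sqm":56},"ru":{"l":33,"q":51}},"nqs":[{"ar":29,"ub":74,"viw":45,"xe":28},[48,20,23],{"p":72,"r":18,"w":7},{"fq":34,"lja":35,"nsb":36},{"a":27,"bca":33,"fen":5}],"oz":{"gp":{"cld":68,"tgq":84,"thi":35},"qk":{"c":38,"ei":44,"og":16,"xky":52},"to":{"bl":85,"thg":84},"vp":{"fn":50,"nyz":42}}}
After op 5 (replace /oz/qk/c 6): {"a":[{"fc":29,"ipk":56,"iw":5},{"ew":80,"ha":37,"s":48}],"i":{"cmo":{"pyv":74,"sqm":56},"ru":{"l":33,"q":51}},"nqs":[{"ar":29,"ub":74,"viw":45,"xe":28},[48,20,23],{"p":72,"r":18,"w":7},{"fq":34,"lja":35,"nsb":36},{"a":27,"bca":33,"fen":5}],"oz":{"gp":{"cld":68,"tgq":84,"thi":35},"qk":{"c":6,"ei":44,"og":16,"xky":52},"to":{"bl":85,"thg":84},"vp":{"fn":50,"nyz":42}}}
After op 6 (add /nqs/2/a 16): {"a":[{"fc":29,"ipk":56,"iw":5},{"ew":80,"ha":37,"s":48}],"i":{"cmo":{"pyv":74,"sqm":56},"ru":{"l":33,"q":51}},"nqs":[{"ar":29,"ub":74,"viw":45,"xe":28},[48,20,23],{"a":16,"p":72,"r":18,"w":7},{"fq":34,"lja":35,"nsb":36},{"a":27,"bca":33,"fen":5}],"oz":{"gp":{"cld":68,"tgq":84,"thi":35},"qk":{"c":6,"ei":44,"og":16,"xky":52},"to":{"bl":85,"thg":84},"vp":{"fn":50,"nyz":42}}}
After op 7 (add /i/cmo/xn 99): {"a":[{"fc":29,"ipk":56,"iw":5},{"ew":80,"ha":37,"s":48}],"i":{"cmo":{"pyv":74,"sqm":56,"xn":99},"ru":{"l":33,"q":51}},"nqs":[{"ar":29,"ub":74,"viw":45,"xe":28},[48,20,23],{"a":16,"p":72,"r":18,"w":7},{"fq":34,"lja":35,"nsb":36},{"a":27,"bca":33,"fen":5}],"oz":{"gp":{"cld":68,"tgq":84,"thi":35},"qk":{"c":6,"ei":44,"og":16,"xky":52},"to":{"bl":85,"thg":84},"vp":{"fn":50,"nyz":42}}}
After op 8 (replace /a 33): {"a":33,"i":{"cmo":{"pyv":74,"sqm":56,"xn":99},"ru":{"l":33,"q":51}},"nqs":[{"ar":29,"ub":74,"viw":45,"xe":28},[48,20,23],{"a":16,"p":72,"r":18,"w":7},{"fq":34,"lja":35,"nsb":36},{"a":27,"bca":33,"fen":5}],"oz":{"gp":{"cld":68,"tgq":84,"thi":35},"qk":{"c":6,"ei":44,"og":16,"xky":52},"to":{"bl":85,"thg":84},"vp":{"fn":50,"nyz":42}}}
After op 9 (replace /oz/vp/fn 18): {"a":33,"i":{"cmo":{"pyv":74,"sqm":56,"xn":99},"ru":{"l":33,"q":51}},"nqs":[{"ar":29,"ub":74,"viw":45,"xe":28},[48,20,23],{"a":16,"p":72,"r":18,"w":7},{"fq":34,"lja":35,"nsb":36},{"a":27,"bca":33,"fen":5}],"oz":{"gp":{"cld":68,"tgq":84,"thi":35},"qk":{"c":6,"ei":44,"og":16,"xky":52},"to":{"bl":85,"thg":84},"vp":{"fn":18,"nyz":42}}}
After op 10 (remove /nqs/0/ar): {"a":33,"i":{"cmo":{"pyv":74,"sqm":56,"xn":99},"ru":{"l":33,"q":51}},"nqs":[{"ub":74,"viw":45,"xe":28},[48,20,23],{"a":16,"p":72,"r":18,"w":7},{"fq":34,"lja":35,"nsb":36},{"a":27,"bca":33,"fen":5}],"oz":{"gp":{"cld":68,"tgq":84,"thi":35},"qk":{"c":6,"ei":44,"og":16,"xky":52},"to":{"bl":85,"thg":84},"vp":{"fn":18,"nyz":42}}}
After op 11 (replace /nqs/0/viw 59): {"a":33,"i":{"cmo":{"pyv":74,"sqm":56,"xn":99},"ru":{"l":33,"q":51}},"nqs":[{"ub":74,"viw":59,"xe":28},[48,20,23],{"a":16,"p":72,"r":18,"w":7},{"fq":34,"lja":35,"nsb":36},{"a":27,"bca":33,"fen":5}],"oz":{"gp":{"cld":68,"tgq":84,"thi":35},"qk":{"c":6,"ei":44,"og":16,"xky":52},"to":{"bl":85,"thg":84},"vp":{"fn":18,"nyz":42}}}
Size at path /nqs/1: 3

Answer: 3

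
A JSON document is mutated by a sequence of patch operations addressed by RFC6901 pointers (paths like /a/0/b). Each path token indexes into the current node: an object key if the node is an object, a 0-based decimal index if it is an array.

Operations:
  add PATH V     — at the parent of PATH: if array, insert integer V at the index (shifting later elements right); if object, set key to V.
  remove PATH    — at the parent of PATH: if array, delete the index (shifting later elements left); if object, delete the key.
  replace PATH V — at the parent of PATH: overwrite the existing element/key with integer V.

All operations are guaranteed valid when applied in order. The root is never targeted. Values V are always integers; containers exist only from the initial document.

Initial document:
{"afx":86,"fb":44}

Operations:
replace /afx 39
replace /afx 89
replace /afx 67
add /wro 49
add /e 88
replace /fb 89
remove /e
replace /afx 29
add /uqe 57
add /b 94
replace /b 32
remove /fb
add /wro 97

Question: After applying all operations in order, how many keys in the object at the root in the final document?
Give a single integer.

Answer: 4

Derivation:
After op 1 (replace /afx 39): {"afx":39,"fb":44}
After op 2 (replace /afx 89): {"afx":89,"fb":44}
After op 3 (replace /afx 67): {"afx":67,"fb":44}
After op 4 (add /wro 49): {"afx":67,"fb":44,"wro":49}
After op 5 (add /e 88): {"afx":67,"e":88,"fb":44,"wro":49}
After op 6 (replace /fb 89): {"afx":67,"e":88,"fb":89,"wro":49}
After op 7 (remove /e): {"afx":67,"fb":89,"wro":49}
After op 8 (replace /afx 29): {"afx":29,"fb":89,"wro":49}
After op 9 (add /uqe 57): {"afx":29,"fb":89,"uqe":57,"wro":49}
After op 10 (add /b 94): {"afx":29,"b":94,"fb":89,"uqe":57,"wro":49}
After op 11 (replace /b 32): {"afx":29,"b":32,"fb":89,"uqe":57,"wro":49}
After op 12 (remove /fb): {"afx":29,"b":32,"uqe":57,"wro":49}
After op 13 (add /wro 97): {"afx":29,"b":32,"uqe":57,"wro":97}
Size at the root: 4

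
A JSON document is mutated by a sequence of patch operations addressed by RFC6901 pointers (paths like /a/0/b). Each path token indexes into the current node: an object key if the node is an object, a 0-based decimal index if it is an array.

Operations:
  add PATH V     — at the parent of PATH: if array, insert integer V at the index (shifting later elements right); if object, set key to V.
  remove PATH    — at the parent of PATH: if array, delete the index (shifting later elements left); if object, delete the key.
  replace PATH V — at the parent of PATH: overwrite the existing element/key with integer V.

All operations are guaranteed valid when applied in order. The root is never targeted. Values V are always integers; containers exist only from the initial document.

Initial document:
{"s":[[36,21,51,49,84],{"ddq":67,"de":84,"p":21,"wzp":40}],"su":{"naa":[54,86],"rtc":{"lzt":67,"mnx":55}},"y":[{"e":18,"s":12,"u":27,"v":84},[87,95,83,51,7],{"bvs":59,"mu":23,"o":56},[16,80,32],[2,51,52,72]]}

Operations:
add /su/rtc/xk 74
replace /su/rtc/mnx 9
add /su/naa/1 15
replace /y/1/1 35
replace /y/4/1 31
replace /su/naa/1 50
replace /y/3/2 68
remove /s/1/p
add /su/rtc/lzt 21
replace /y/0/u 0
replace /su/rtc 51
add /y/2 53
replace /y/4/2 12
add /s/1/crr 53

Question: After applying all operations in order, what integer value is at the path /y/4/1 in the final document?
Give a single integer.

Answer: 80

Derivation:
After op 1 (add /su/rtc/xk 74): {"s":[[36,21,51,49,84],{"ddq":67,"de":84,"p":21,"wzp":40}],"su":{"naa":[54,86],"rtc":{"lzt":67,"mnx":55,"xk":74}},"y":[{"e":18,"s":12,"u":27,"v":84},[87,95,83,51,7],{"bvs":59,"mu":23,"o":56},[16,80,32],[2,51,52,72]]}
After op 2 (replace /su/rtc/mnx 9): {"s":[[36,21,51,49,84],{"ddq":67,"de":84,"p":21,"wzp":40}],"su":{"naa":[54,86],"rtc":{"lzt":67,"mnx":9,"xk":74}},"y":[{"e":18,"s":12,"u":27,"v":84},[87,95,83,51,7],{"bvs":59,"mu":23,"o":56},[16,80,32],[2,51,52,72]]}
After op 3 (add /su/naa/1 15): {"s":[[36,21,51,49,84],{"ddq":67,"de":84,"p":21,"wzp":40}],"su":{"naa":[54,15,86],"rtc":{"lzt":67,"mnx":9,"xk":74}},"y":[{"e":18,"s":12,"u":27,"v":84},[87,95,83,51,7],{"bvs":59,"mu":23,"o":56},[16,80,32],[2,51,52,72]]}
After op 4 (replace /y/1/1 35): {"s":[[36,21,51,49,84],{"ddq":67,"de":84,"p":21,"wzp":40}],"su":{"naa":[54,15,86],"rtc":{"lzt":67,"mnx":9,"xk":74}},"y":[{"e":18,"s":12,"u":27,"v":84},[87,35,83,51,7],{"bvs":59,"mu":23,"o":56},[16,80,32],[2,51,52,72]]}
After op 5 (replace /y/4/1 31): {"s":[[36,21,51,49,84],{"ddq":67,"de":84,"p":21,"wzp":40}],"su":{"naa":[54,15,86],"rtc":{"lzt":67,"mnx":9,"xk":74}},"y":[{"e":18,"s":12,"u":27,"v":84},[87,35,83,51,7],{"bvs":59,"mu":23,"o":56},[16,80,32],[2,31,52,72]]}
After op 6 (replace /su/naa/1 50): {"s":[[36,21,51,49,84],{"ddq":67,"de":84,"p":21,"wzp":40}],"su":{"naa":[54,50,86],"rtc":{"lzt":67,"mnx":9,"xk":74}},"y":[{"e":18,"s":12,"u":27,"v":84},[87,35,83,51,7],{"bvs":59,"mu":23,"o":56},[16,80,32],[2,31,52,72]]}
After op 7 (replace /y/3/2 68): {"s":[[36,21,51,49,84],{"ddq":67,"de":84,"p":21,"wzp":40}],"su":{"naa":[54,50,86],"rtc":{"lzt":67,"mnx":9,"xk":74}},"y":[{"e":18,"s":12,"u":27,"v":84},[87,35,83,51,7],{"bvs":59,"mu":23,"o":56},[16,80,68],[2,31,52,72]]}
After op 8 (remove /s/1/p): {"s":[[36,21,51,49,84],{"ddq":67,"de":84,"wzp":40}],"su":{"naa":[54,50,86],"rtc":{"lzt":67,"mnx":9,"xk":74}},"y":[{"e":18,"s":12,"u":27,"v":84},[87,35,83,51,7],{"bvs":59,"mu":23,"o":56},[16,80,68],[2,31,52,72]]}
After op 9 (add /su/rtc/lzt 21): {"s":[[36,21,51,49,84],{"ddq":67,"de":84,"wzp":40}],"su":{"naa":[54,50,86],"rtc":{"lzt":21,"mnx":9,"xk":74}},"y":[{"e":18,"s":12,"u":27,"v":84},[87,35,83,51,7],{"bvs":59,"mu":23,"o":56},[16,80,68],[2,31,52,72]]}
After op 10 (replace /y/0/u 0): {"s":[[36,21,51,49,84],{"ddq":67,"de":84,"wzp":40}],"su":{"naa":[54,50,86],"rtc":{"lzt":21,"mnx":9,"xk":74}},"y":[{"e":18,"s":12,"u":0,"v":84},[87,35,83,51,7],{"bvs":59,"mu":23,"o":56},[16,80,68],[2,31,52,72]]}
After op 11 (replace /su/rtc 51): {"s":[[36,21,51,49,84],{"ddq":67,"de":84,"wzp":40}],"su":{"naa":[54,50,86],"rtc":51},"y":[{"e":18,"s":12,"u":0,"v":84},[87,35,83,51,7],{"bvs":59,"mu":23,"o":56},[16,80,68],[2,31,52,72]]}
After op 12 (add /y/2 53): {"s":[[36,21,51,49,84],{"ddq":67,"de":84,"wzp":40}],"su":{"naa":[54,50,86],"rtc":51},"y":[{"e":18,"s":12,"u":0,"v":84},[87,35,83,51,7],53,{"bvs":59,"mu":23,"o":56},[16,80,68],[2,31,52,72]]}
After op 13 (replace /y/4/2 12): {"s":[[36,21,51,49,84],{"ddq":67,"de":84,"wzp":40}],"su":{"naa":[54,50,86],"rtc":51},"y":[{"e":18,"s":12,"u":0,"v":84},[87,35,83,51,7],53,{"bvs":59,"mu":23,"o":56},[16,80,12],[2,31,52,72]]}
After op 14 (add /s/1/crr 53): {"s":[[36,21,51,49,84],{"crr":53,"ddq":67,"de":84,"wzp":40}],"su":{"naa":[54,50,86],"rtc":51},"y":[{"e":18,"s":12,"u":0,"v":84},[87,35,83,51,7],53,{"bvs":59,"mu":23,"o":56},[16,80,12],[2,31,52,72]]}
Value at /y/4/1: 80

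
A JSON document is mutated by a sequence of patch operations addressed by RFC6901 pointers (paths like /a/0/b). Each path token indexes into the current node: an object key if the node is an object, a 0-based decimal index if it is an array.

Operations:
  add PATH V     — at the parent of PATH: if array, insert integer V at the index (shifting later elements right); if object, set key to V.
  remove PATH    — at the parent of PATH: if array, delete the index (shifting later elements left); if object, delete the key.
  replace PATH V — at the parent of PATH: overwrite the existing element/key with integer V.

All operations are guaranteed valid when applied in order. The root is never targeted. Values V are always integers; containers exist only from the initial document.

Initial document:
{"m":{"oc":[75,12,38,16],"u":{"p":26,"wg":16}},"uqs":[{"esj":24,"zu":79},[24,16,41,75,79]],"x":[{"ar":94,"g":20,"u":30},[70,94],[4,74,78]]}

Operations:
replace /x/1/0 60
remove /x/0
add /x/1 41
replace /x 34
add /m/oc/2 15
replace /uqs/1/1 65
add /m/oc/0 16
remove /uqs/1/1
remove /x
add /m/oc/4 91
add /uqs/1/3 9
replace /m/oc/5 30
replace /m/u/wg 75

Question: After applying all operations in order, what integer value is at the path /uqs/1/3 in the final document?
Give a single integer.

After op 1 (replace /x/1/0 60): {"m":{"oc":[75,12,38,16],"u":{"p":26,"wg":16}},"uqs":[{"esj":24,"zu":79},[24,16,41,75,79]],"x":[{"ar":94,"g":20,"u":30},[60,94],[4,74,78]]}
After op 2 (remove /x/0): {"m":{"oc":[75,12,38,16],"u":{"p":26,"wg":16}},"uqs":[{"esj":24,"zu":79},[24,16,41,75,79]],"x":[[60,94],[4,74,78]]}
After op 3 (add /x/1 41): {"m":{"oc":[75,12,38,16],"u":{"p":26,"wg":16}},"uqs":[{"esj":24,"zu":79},[24,16,41,75,79]],"x":[[60,94],41,[4,74,78]]}
After op 4 (replace /x 34): {"m":{"oc":[75,12,38,16],"u":{"p":26,"wg":16}},"uqs":[{"esj":24,"zu":79},[24,16,41,75,79]],"x":34}
After op 5 (add /m/oc/2 15): {"m":{"oc":[75,12,15,38,16],"u":{"p":26,"wg":16}},"uqs":[{"esj":24,"zu":79},[24,16,41,75,79]],"x":34}
After op 6 (replace /uqs/1/1 65): {"m":{"oc":[75,12,15,38,16],"u":{"p":26,"wg":16}},"uqs":[{"esj":24,"zu":79},[24,65,41,75,79]],"x":34}
After op 7 (add /m/oc/0 16): {"m":{"oc":[16,75,12,15,38,16],"u":{"p":26,"wg":16}},"uqs":[{"esj":24,"zu":79},[24,65,41,75,79]],"x":34}
After op 8 (remove /uqs/1/1): {"m":{"oc":[16,75,12,15,38,16],"u":{"p":26,"wg":16}},"uqs":[{"esj":24,"zu":79},[24,41,75,79]],"x":34}
After op 9 (remove /x): {"m":{"oc":[16,75,12,15,38,16],"u":{"p":26,"wg":16}},"uqs":[{"esj":24,"zu":79},[24,41,75,79]]}
After op 10 (add /m/oc/4 91): {"m":{"oc":[16,75,12,15,91,38,16],"u":{"p":26,"wg":16}},"uqs":[{"esj":24,"zu":79},[24,41,75,79]]}
After op 11 (add /uqs/1/3 9): {"m":{"oc":[16,75,12,15,91,38,16],"u":{"p":26,"wg":16}},"uqs":[{"esj":24,"zu":79},[24,41,75,9,79]]}
After op 12 (replace /m/oc/5 30): {"m":{"oc":[16,75,12,15,91,30,16],"u":{"p":26,"wg":16}},"uqs":[{"esj":24,"zu":79},[24,41,75,9,79]]}
After op 13 (replace /m/u/wg 75): {"m":{"oc":[16,75,12,15,91,30,16],"u":{"p":26,"wg":75}},"uqs":[{"esj":24,"zu":79},[24,41,75,9,79]]}
Value at /uqs/1/3: 9

Answer: 9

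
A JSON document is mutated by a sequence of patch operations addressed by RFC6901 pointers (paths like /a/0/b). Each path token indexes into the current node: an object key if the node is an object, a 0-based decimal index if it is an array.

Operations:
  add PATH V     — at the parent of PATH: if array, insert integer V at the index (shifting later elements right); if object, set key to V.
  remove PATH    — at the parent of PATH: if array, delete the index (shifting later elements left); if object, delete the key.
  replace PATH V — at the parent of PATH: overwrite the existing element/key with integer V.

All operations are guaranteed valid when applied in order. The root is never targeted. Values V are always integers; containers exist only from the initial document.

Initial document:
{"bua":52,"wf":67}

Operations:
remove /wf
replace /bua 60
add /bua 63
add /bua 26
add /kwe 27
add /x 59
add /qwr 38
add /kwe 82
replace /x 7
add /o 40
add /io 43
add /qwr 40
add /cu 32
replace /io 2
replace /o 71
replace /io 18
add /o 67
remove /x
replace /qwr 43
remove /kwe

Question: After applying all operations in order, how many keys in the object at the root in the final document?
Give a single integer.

After op 1 (remove /wf): {"bua":52}
After op 2 (replace /bua 60): {"bua":60}
After op 3 (add /bua 63): {"bua":63}
After op 4 (add /bua 26): {"bua":26}
After op 5 (add /kwe 27): {"bua":26,"kwe":27}
After op 6 (add /x 59): {"bua":26,"kwe":27,"x":59}
After op 7 (add /qwr 38): {"bua":26,"kwe":27,"qwr":38,"x":59}
After op 8 (add /kwe 82): {"bua":26,"kwe":82,"qwr":38,"x":59}
After op 9 (replace /x 7): {"bua":26,"kwe":82,"qwr":38,"x":7}
After op 10 (add /o 40): {"bua":26,"kwe":82,"o":40,"qwr":38,"x":7}
After op 11 (add /io 43): {"bua":26,"io":43,"kwe":82,"o":40,"qwr":38,"x":7}
After op 12 (add /qwr 40): {"bua":26,"io":43,"kwe":82,"o":40,"qwr":40,"x":7}
After op 13 (add /cu 32): {"bua":26,"cu":32,"io":43,"kwe":82,"o":40,"qwr":40,"x":7}
After op 14 (replace /io 2): {"bua":26,"cu":32,"io":2,"kwe":82,"o":40,"qwr":40,"x":7}
After op 15 (replace /o 71): {"bua":26,"cu":32,"io":2,"kwe":82,"o":71,"qwr":40,"x":7}
After op 16 (replace /io 18): {"bua":26,"cu":32,"io":18,"kwe":82,"o":71,"qwr":40,"x":7}
After op 17 (add /o 67): {"bua":26,"cu":32,"io":18,"kwe":82,"o":67,"qwr":40,"x":7}
After op 18 (remove /x): {"bua":26,"cu":32,"io":18,"kwe":82,"o":67,"qwr":40}
After op 19 (replace /qwr 43): {"bua":26,"cu":32,"io":18,"kwe":82,"o":67,"qwr":43}
After op 20 (remove /kwe): {"bua":26,"cu":32,"io":18,"o":67,"qwr":43}
Size at the root: 5

Answer: 5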